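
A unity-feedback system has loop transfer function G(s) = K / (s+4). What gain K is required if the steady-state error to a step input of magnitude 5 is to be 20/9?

5

System type = 0 (no poles at s=0).
K_p = lim_{s→0} G(s) = K / (4) = 0.25·K.
e_ss = 5/(1 + K_p) = 20/9 ⇒ 1 + 0.25·K = 2.25 ⇒ K = 5.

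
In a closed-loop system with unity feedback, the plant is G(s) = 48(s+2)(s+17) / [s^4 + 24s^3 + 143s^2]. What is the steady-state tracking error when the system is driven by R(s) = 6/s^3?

Factoring s^2 from the denominator leaves a polynomial with constant term 143, so the system is type 2.
K_a = lim_{s→0} s^2·G(s) = 48·2·17 / 143 = 1632/143.
r(t) = 3t^2 gives R(s) = 6/s^3.
e_ss = 6/K_a = 6/(1632/143) = 143/272.

143/272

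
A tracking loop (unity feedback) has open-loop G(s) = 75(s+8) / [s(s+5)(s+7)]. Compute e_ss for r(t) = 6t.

0.35

G(s) has one factor of s in the denominator, so the system is type 1.
K_v = lim_{s→0} s·G(s) = 75·8 / (5·7) = 120/7.
e_ss = 6/K_v = 6/(120/7) = 0.35.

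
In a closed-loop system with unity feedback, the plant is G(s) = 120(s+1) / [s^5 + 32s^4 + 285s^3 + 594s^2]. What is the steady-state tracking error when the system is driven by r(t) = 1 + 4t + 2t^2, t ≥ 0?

Lowest-order denominator term is 594s^2, so the open loop has 2 poles at the origin → type 2 system. Taking each input component in turn:
  • 1: tracked with zero error.
  • 4t: tracked with zero error.
  • 2t^2: e_ss = 4/K_a with K_a=20/99 → 19.8.
Total e_ss = 19.8.

19.8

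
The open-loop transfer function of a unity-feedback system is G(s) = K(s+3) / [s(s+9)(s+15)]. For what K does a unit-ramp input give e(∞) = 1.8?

One free integrator in G(s): this is a type 1 system.
K_v = lim_{s→0} s·G(s) = K·3 / (9·15) = (1/45)·K.
e_ss = 1/K_v = 1.8 ⇒ K_v = 5/9 ⇒ K = (5/9)/(1/45) = 25.

25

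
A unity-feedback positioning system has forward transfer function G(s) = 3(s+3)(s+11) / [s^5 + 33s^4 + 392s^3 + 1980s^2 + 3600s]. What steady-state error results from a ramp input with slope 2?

Lowest-order denominator term is 3600s, so the open loop has 1 pole at the origin → type 1 system.
K_v = lim_{s→0} s·G(s) = 3·3·11 / 3600 = 0.0275.
e_ss = 2/K_v = 2/0.0275 = 800/11.

800/11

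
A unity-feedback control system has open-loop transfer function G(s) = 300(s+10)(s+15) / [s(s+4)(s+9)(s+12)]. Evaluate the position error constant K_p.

infinity

K_p = lim_{s→0} G(s); with 1 pole at the origin the limit diverges, so K_p = ∞.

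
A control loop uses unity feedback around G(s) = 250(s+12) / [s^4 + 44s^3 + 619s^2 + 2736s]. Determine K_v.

Factoring s from the denominator leaves a polynomial with constant term 2736, so the system is type 1.
K_v = lim_{s→0} s·G(s) = 250·12 / 2736 = 125/114.

125/114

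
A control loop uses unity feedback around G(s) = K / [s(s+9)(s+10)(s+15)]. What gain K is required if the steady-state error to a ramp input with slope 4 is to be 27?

200

System type = 1 (one pole at s=0).
K_v = lim_{s→0} s·G(s) = K / (9·10·15) = (1/1350)·K.
e_ss = 4/K_v = 27 ⇒ K_v = 4/27 ⇒ K = (4/27)/(1/1350) = 200.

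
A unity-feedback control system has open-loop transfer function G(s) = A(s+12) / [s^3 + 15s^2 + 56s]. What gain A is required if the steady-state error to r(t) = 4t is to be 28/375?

Factoring s from the denominator leaves a polynomial with constant term 56, so the system is type 1.
K_v = lim_{s→0} s·G(s) = A·12 / 56 = (3/14)·A.
e_ss = 4/K_v = 28/375 ⇒ K_v = 375/7 ⇒ A = (375/7)/(3/14) = 250.

250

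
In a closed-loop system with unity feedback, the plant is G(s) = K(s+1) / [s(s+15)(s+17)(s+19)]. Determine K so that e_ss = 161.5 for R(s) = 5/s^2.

150

The open loop has one pole at the origin → type 1 system.
K_v = lim_{s→0} s·G(s) = K·1 / (15·17·19) = (1/4845)·K.
e_ss = 5/K_v = 161.5 ⇒ K_v = 10/323 ⇒ K = (10/323)/(1/4845) = 150.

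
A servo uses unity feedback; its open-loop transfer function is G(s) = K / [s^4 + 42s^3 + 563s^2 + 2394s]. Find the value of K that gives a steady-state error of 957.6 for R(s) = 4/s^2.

Factoring s from the denominator leaves a polynomial with constant term 2394, so the system is type 1.
K_v = lim_{s→0} s·G(s) = K / 2394 = (1/2394)·K.
e_ss = 4/K_v = 957.6 ⇒ K_v = 5/1197 ⇒ K = (5/1197)/(1/2394) = 10.

10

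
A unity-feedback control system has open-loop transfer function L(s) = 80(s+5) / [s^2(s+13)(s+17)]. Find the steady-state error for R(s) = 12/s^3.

The open loop has two poles at the origin → type 2 system.
K_a = lim_{s→0} s^2·L(s) = 80·5 / (13·17) = 400/221.
r(t) = 6t^2 gives R(s) = 12/s^3.
e_ss = 12/K_a = 12/(400/221) = 6.63.

6.63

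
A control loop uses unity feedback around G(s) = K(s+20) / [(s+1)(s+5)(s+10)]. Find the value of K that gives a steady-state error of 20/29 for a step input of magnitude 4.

The open loop has no poles at the origin → type 0 system.
K_p = lim_{s→0} G(s) = K·20 / (1·5·10) = 0.4·K.
e_ss = 4/(1 + K_p) = 20/29 ⇒ 1 + 0.4·K = 5.8 ⇒ K = 12.

12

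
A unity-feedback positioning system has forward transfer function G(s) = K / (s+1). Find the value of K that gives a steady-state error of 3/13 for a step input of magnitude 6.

The open loop has no poles at the origin → type 0 system.
K_p = lim_{s→0} G(s) = K / (1) = 1·K.
e_ss = 6/(1 + K_p) = 3/13 ⇒ 1 + 1·K = 26 ⇒ K = 25.

25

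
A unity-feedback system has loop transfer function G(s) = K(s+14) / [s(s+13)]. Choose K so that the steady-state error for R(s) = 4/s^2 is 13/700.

200

System type = 1 (one pole at s=0).
K_v = lim_{s→0} s·G(s) = K·14 / (13) = (14/13)·K.
e_ss = 4/K_v = 13/700 ⇒ K_v = 2800/13 ⇒ K = (2800/13)/(14/13) = 200.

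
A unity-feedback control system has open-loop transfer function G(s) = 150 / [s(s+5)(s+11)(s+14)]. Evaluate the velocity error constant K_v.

15/77

System type = 1 (one pole at s=0).
K_v = lim_{s→0} s·G(s) = 150 / (5·11·14) = 15/77.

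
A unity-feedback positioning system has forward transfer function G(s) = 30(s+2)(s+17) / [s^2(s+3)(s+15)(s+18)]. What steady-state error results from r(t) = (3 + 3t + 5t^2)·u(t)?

System type = 2 (two poles at s=0). Treating each term separately:
  • 3: tracked with zero error.
  • 3t: tracked with zero error.
  • 5t^2: e_ss = 10/K_a with K_a=34/27 → 135/17.
Total e_ss = 135/17.

135/17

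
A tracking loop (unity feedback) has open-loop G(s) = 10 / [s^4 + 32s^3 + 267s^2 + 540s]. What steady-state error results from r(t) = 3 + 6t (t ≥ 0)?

Lowest-order denominator term is 540s, so the open loop has 1 pole at the origin → type 1 system. Taking each input component in turn:
  • 3: tracked with zero error.
  • 6t: e_ss = 6/K_v with K_v=1/54 → 324.
Total e_ss = 324.

324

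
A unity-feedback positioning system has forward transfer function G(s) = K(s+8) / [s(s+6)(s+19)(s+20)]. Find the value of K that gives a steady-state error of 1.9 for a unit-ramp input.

System type = 1 (one pole at s=0).
K_v = lim_{s→0} s·G(s) = K·8 / (6·19·20) = (1/285)·K.
e_ss = 1/K_v = 1.9 ⇒ K_v = 10/19 ⇒ K = (10/19)/(1/285) = 150.

150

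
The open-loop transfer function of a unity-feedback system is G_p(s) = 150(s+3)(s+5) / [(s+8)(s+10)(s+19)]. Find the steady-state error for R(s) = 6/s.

System type = 0 (no poles at s=0).
K_p = lim_{s→0} G_p(s) = 150·3·5 / (8·10·19) = 225/152.
e_ss = 6/(1 + K_p) = 6/(377/152) = 912/377.

912/377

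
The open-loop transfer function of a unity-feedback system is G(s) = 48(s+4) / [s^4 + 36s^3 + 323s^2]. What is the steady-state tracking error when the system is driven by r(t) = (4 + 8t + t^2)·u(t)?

323/96

The denominator has no term below 323s^2 — 2 poles at s=0, type 2. By superposition:
  • 4: tracked with zero error.
  • 8t: tracked with zero error.
  • t^2: e_ss = 2/K_a with K_a=192/323 → 323/96.
Total e_ss = 323/96.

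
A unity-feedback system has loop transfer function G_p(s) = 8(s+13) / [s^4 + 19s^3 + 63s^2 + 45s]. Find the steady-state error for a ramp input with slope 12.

135/26

Factoring s from the denominator leaves a polynomial with constant term 45, so the system is type 1.
K_v = lim_{s→0} s·G_p(s) = 8·13 / 45 = 104/45.
e_ss = 12/K_v = 12/(104/45) = 135/26.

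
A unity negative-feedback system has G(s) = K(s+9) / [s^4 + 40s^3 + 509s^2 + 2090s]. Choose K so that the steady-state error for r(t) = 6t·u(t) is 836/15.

The denominator has no term below 2090s — 1 pole at s=0, type 1.
K_v = lim_{s→0} s·G(s) = K·9 / 2090 = (9/2090)·K.
e_ss = 6/K_v = 836/15 ⇒ K_v = 45/418 ⇒ K = (45/418)/(9/2090) = 25.

25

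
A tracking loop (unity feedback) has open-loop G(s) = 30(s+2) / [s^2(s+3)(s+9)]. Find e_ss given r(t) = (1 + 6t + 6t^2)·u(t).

5.4

Two free integrators in G(s): this is a type 2 system. Treating each term separately:
  • 1: tracked with zero error.
  • 6t: tracked with zero error.
  • 6t^2: e_ss = 12/K_a with K_a=20/9 → 5.4.
Total e_ss = 5.4.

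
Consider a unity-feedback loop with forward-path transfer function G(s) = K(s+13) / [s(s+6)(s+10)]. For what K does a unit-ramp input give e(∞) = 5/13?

The open loop has one pole at the origin → type 1 system.
K_v = lim_{s→0} s·G(s) = K·13 / (6·10) = (13/60)·K.
e_ss = 1/K_v = 5/13 ⇒ K_v = 2.6 ⇒ K = 2.6/(13/60) = 12.

12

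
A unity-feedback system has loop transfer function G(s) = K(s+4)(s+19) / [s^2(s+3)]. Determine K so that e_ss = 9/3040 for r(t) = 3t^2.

G(s) has two factors of s in the denominator, so the system is type 2.
K_a = lim_{s→0} s^2·G(s) = K·4·19 / (3) = (76/3)·K.
e_ss = 6/K_a = 9/3040 ⇒ K_a = 6080/3 ⇒ K = (6080/3)/(76/3) = 80.

80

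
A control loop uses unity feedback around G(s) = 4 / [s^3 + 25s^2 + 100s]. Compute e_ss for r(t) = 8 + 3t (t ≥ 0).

Factoring s from the denominator leaves a polynomial with constant term 100, so the system is type 1. Treating each term separately:
  • 8: tracked with zero error.
  • 3t: e_ss = 3/K_v with K_v=0.04 → 75.
Total e_ss = 75.

75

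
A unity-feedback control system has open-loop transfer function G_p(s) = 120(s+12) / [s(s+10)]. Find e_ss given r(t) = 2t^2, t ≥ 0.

infinity

G_p(s) has one factor of s in the denominator, so the system is type 1.
K_a = lim_{s→0} s^2·G_p(s) = 0; the steady-state error to this parabolic input grows without bound.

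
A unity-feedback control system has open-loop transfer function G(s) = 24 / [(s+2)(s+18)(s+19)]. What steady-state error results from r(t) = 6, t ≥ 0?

System type = 0 (no poles at s=0).
K_p = lim_{s→0} G(s) = 24 / (2·18·19) = 2/57.
e_ss = 6/(1 + K_p) = 6/(59/57) = 342/59.

342/59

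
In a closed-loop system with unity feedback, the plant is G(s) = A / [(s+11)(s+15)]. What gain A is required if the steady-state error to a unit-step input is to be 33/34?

5

The open loop has no poles at the origin → type 0 system.
K_p = lim_{s→0} G(s) = A / (11·15) = (1/165)·A.
e_ss = 1/(1 + K_p) = 33/34 ⇒ 1 + (1/165)·A = 34/33 ⇒ A = 5.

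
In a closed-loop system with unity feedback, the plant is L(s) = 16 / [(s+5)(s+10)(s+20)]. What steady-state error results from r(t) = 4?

500/127

The open loop has no poles at the origin → type 0 system.
K_p = lim_{s→0} L(s) = 16 / (5·10·20) = 0.016.
e_ss = 4/(1 + K_p) = 4/1.016 = 500/127.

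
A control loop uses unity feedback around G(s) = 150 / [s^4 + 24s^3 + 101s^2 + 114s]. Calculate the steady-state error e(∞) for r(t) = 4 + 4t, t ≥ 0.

3.04

Factoring s from the denominator leaves a polynomial with constant term 114, so the system is type 1. By superposition:
  • 4: tracked with zero error.
  • 4t: e_ss = 4/K_v with K_v=25/19 → 3.04.
Total e_ss = 3.04.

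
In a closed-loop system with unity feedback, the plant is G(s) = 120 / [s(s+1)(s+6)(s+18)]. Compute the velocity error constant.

The open loop has one pole at the origin → type 1 system.
K_v = lim_{s→0} s·G(s) = 120 / (1·6·18) = 10/9.

10/9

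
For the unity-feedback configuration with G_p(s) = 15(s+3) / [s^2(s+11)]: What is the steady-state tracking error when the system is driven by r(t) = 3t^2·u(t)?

System type = 2 (two poles at s=0).
K_a = lim_{s→0} s^2·G_p(s) = 15·3 / (11) = 45/11.
r(t) = 3t^2 gives R(s) = 6/s^3.
e_ss = 6/K_a = 6/(45/11) = 22/15.

22/15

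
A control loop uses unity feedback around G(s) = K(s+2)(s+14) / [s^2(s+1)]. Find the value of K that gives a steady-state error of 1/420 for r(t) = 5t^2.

150

Two free integrators in G(s): this is a type 2 system.
K_a = lim_{s→0} s^2·G(s) = K·2·14 / (1) = 28·K.
e_ss = 10/K_a = 1/420 ⇒ K_a = 4200 ⇒ K = 4200/28 = 150.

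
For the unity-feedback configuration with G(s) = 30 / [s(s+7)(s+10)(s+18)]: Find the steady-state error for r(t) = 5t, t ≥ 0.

210

One free integrator in G(s): this is a type 1 system.
K_v = lim_{s→0} s·G(s) = 30 / (7·10·18) = 1/42.
e_ss = 5/K_v = 5/(1/42) = 210.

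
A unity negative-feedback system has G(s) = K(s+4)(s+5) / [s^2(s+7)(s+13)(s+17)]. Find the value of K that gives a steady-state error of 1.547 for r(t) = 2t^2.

The open loop has two poles at the origin → type 2 system.
K_a = lim_{s→0} s^2·G(s) = K·4·5 / (7·13·17) = (20/1547)·K.
e_ss = 4/K_a = 1.547 ⇒ K_a = 4000/1547 ⇒ K = (4000/1547)/(20/1547) = 200.

200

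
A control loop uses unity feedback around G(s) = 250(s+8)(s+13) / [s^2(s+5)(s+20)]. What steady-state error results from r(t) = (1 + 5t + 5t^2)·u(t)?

The open loop has two poles at the origin → type 2 system. By superposition:
  • 1: tracked with zero error.
  • 5t: tracked with zero error.
  • 5t^2: e_ss = 10/K_a with K_a=260 → 1/26.
Total e_ss = 1/26.

1/26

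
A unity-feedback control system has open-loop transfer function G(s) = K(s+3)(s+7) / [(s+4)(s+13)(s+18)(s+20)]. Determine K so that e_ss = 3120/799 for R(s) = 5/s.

250

The open loop has no poles at the origin → type 0 system.
K_p = lim_{s→0} G(s) = K·3·7 / (4·13·18·20) = (7/6240)·K.
e_ss = 5/(1 + K_p) = 3120/799 ⇒ 1 + (7/6240)·K = 799/624 ⇒ K = 250.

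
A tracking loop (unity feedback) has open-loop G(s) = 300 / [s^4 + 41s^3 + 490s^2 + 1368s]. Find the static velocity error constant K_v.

Lowest-order denominator term is 1368s, so the open loop has 1 pole at the origin → type 1 system.
K_v = lim_{s→0} s·G(s) = 300 / 1368 = 25/114.

25/114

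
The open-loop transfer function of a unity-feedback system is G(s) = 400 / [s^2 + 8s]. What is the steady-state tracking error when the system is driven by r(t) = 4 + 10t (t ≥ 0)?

0.2

Lowest-order denominator term is 8s, so the open loop has 1 pole at the origin → type 1 system. Treating each term separately:
  • 4: tracked with zero error.
  • 10t: e_ss = 10/K_v with K_v=50 → 0.2.
Total e_ss = 0.2.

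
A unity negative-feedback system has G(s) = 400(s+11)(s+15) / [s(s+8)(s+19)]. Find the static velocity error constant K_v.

One free integrator in G(s): this is a type 1 system.
K_v = lim_{s→0} s·G(s) = 400·11·15 / (8·19) = 8250/19.

8250/19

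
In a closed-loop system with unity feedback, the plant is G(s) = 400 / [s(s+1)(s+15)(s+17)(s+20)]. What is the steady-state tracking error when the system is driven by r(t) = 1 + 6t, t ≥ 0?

System type = 1 (one pole at s=0). Taking each input component in turn:
  • 1: tracked with zero error.
  • 6t: e_ss = 6/K_v with K_v=4/51 → 76.5.
Total e_ss = 76.5.

76.5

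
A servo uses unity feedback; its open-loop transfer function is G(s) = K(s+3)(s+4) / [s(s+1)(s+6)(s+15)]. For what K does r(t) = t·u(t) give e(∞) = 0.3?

One free integrator in G(s): this is a type 1 system.
K_v = lim_{s→0} s·G(s) = K·3·4 / (1·6·15) = (2/15)·K.
e_ss = 1/K_v = 0.3 ⇒ K_v = 10/3 ⇒ K = (10/3)/(2/15) = 25.

25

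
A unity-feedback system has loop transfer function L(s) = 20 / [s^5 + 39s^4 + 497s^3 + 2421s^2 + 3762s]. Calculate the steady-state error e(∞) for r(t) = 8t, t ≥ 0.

1504.8

The denominator has no term below 3762s — 1 pole at s=0, type 1.
K_v = lim_{s→0} s·L(s) = 20 / 3762 = 10/1881.
e_ss = 8/K_v = 8/(10/1881) = 1504.8.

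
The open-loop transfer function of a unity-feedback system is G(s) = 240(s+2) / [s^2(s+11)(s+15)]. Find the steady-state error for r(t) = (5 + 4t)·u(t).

The open loop has two poles at the origin → type 2 system. By superposition:
  • 5: tracked with zero error.
  • 4t: tracked with zero error.
Total e_ss = 0.

0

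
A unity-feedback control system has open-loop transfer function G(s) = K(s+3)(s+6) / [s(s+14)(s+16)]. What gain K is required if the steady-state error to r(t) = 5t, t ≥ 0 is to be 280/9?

G(s) has one factor of s in the denominator, so the system is type 1.
K_v = lim_{s→0} s·G(s) = K·3·6 / (14·16) = (9/112)·K.
e_ss = 5/K_v = 280/9 ⇒ K_v = 9/56 ⇒ K = (9/56)/(9/112) = 2.

2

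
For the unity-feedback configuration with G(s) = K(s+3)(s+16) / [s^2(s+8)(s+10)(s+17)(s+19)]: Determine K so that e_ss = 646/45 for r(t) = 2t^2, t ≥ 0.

System type = 2 (two poles at s=0).
K_a = lim_{s→0} s^2·G(s) = K·3·16 / (8·10·17·19) = (3/1615)·K.
e_ss = 4/K_a = 646/45 ⇒ K_a = 90/323 ⇒ K = (90/323)/(3/1615) = 150.

150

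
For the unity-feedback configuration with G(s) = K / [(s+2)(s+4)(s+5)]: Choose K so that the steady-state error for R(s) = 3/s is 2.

No free integrators in G(s): this is a type 0 system.
K_p = lim_{s→0} G(s) = K / (2·4·5) = 0.025·K.
e_ss = 3/(1 + K_p) = 2 ⇒ 1 + 0.025·K = 1.5 ⇒ K = 20.

20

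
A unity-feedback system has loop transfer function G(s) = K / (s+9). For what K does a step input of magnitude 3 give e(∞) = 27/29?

No free integrators in G(s): this is a type 0 system.
K_p = lim_{s→0} G(s) = K / (9) = (1/9)·K.
e_ss = 3/(1 + K_p) = 27/29 ⇒ 1 + (1/9)·K = 29/9 ⇒ K = 20.

20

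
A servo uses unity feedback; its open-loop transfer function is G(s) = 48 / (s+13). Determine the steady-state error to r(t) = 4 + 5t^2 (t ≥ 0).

infinity

The open loop has no poles at the origin → type 0 system. By superposition:
  • 4: e_ss = 4/(1+K_p) with K_p=48/13 → 52/61.
  • 5t^2: a type-0 system cannot track it, e_ss → ∞.
The unbounded component dominates.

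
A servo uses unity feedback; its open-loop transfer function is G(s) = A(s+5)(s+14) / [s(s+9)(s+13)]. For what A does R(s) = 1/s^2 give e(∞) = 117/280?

The open loop has one pole at the origin → type 1 system.
K_v = lim_{s→0} s·G(s) = A·5·14 / (9·13) = (70/117)·A.
e_ss = 1/K_v = 117/280 ⇒ K_v = 280/117 ⇒ A = (280/117)/(70/117) = 4.

4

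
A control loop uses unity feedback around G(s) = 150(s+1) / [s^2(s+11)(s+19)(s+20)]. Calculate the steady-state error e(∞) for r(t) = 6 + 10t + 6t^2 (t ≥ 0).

334.4

System type = 2 (two poles at s=0). Treating each term separately:
  • 6: tracked with zero error.
  • 10t: tracked with zero error.
  • 6t^2: e_ss = 12/K_a with K_a=15/418 → 334.4.
Total e_ss = 334.4.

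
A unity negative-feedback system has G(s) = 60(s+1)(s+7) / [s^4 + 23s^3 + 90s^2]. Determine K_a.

14/3

Lowest-order denominator term is 90s^2, so the open loop has 2 poles at the origin → type 2 system.
K_a = lim_{s→0} s^2·G(s) = 60·1·7 / 90 = 14/3.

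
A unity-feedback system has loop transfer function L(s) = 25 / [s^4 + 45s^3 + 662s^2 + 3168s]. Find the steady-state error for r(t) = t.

126.72

Lowest-order denominator term is 3168s, so the open loop has 1 pole at the origin → type 1 system.
K_v = lim_{s→0} s·L(s) = 25 / 3168 = 25/3168.
e_ss = 1/K_v = 1/(25/3168) = 126.72.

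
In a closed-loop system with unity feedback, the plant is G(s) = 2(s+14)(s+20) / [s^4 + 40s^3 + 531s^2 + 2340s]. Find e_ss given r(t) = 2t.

The denominator has no term below 2340s — 1 pole at s=0, type 1.
K_v = lim_{s→0} s·G(s) = 2·14·20 / 2340 = 28/117.
e_ss = 2/K_v = 2/(28/117) = 117/14.

117/14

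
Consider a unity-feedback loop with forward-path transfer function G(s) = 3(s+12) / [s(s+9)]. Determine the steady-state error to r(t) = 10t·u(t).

System type = 1 (one pole at s=0).
K_v = lim_{s→0} s·G(s) = 3·12 / (9) = 4.
e_ss = 10/K_v = 10/4 = 2.5.

2.5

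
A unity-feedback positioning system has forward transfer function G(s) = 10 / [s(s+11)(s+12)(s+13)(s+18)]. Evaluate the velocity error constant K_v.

The open loop has one pole at the origin → type 1 system.
K_v = lim_{s→0} s·G(s) = 10 / (11·12·13·18) = 5/15444.

5/15444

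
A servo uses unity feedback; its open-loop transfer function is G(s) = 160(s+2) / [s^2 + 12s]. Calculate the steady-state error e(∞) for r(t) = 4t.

0.15

The denominator has no term below 12s — 1 pole at s=0, type 1.
K_v = lim_{s→0} s·G(s) = 160·2 / 12 = 80/3.
e_ss = 4/K_v = 4/(80/3) = 0.15.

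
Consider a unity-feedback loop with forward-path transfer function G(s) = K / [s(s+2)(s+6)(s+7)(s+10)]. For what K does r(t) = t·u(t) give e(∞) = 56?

15

One free integrator in G(s): this is a type 1 system.
K_v = lim_{s→0} s·G(s) = K / (2·6·7·10) = (1/840)·K.
e_ss = 1/K_v = 56 ⇒ K_v = 1/56 ⇒ K = (1/56)/(1/840) = 15.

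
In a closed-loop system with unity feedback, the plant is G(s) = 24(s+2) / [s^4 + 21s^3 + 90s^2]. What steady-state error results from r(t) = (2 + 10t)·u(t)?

Lowest-order denominator term is 90s^2, so the open loop has 2 poles at the origin → type 2 system. Treating each term separately:
  • 2: tracked with zero error.
  • 10t: tracked with zero error.
Total e_ss = 0.

0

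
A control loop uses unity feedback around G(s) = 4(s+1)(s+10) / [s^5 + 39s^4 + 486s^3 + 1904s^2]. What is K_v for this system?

K_v = lim_{s→0} s·G(s); with 2 poles at the origin the limit diverges, so K_v = ∞.

infinity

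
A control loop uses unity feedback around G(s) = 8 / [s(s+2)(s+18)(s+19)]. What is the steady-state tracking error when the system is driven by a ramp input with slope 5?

427.5

One free integrator in G(s): this is a type 1 system.
K_v = lim_{s→0} s·G(s) = 8 / (2·18·19) = 2/171.
e_ss = 5/K_v = 5/(2/171) = 427.5.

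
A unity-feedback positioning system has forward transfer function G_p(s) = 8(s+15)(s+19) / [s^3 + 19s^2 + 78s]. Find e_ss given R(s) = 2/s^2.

13/190

Factoring s from the denominator leaves a polynomial with constant term 78, so the system is type 1.
K_v = lim_{s→0} s·G_p(s) = 8·15·19 / 78 = 380/13.
e_ss = 2/K_v = 2/(380/13) = 13/190.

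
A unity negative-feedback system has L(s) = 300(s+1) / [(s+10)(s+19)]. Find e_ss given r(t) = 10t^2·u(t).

The open loop has no poles at the origin → type 0 system.
K_a = lim_{s→0} s^2·L(s) = 0; the steady-state error to this parabolic input grows without bound.

infinity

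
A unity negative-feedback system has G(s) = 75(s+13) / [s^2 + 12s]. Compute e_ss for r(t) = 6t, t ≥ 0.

Lowest-order denominator term is 12s, so the open loop has 1 pole at the origin → type 1 system.
K_v = lim_{s→0} s·G(s) = 75·13 / 12 = 81.25.
e_ss = 6/K_v = 6/81.25 = 24/325.

24/325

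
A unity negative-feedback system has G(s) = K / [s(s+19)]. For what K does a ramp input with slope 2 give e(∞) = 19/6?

The open loop has one pole at the origin → type 1 system.
K_v = lim_{s→0} s·G(s) = K / (19) = (1/19)·K.
e_ss = 2/K_v = 19/6 ⇒ K_v = 12/19 ⇒ K = (12/19)/(1/19) = 12.

12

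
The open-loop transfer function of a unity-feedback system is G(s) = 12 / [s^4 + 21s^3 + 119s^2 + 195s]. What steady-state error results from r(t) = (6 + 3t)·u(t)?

Lowest-order denominator term is 195s, so the open loop has 1 pole at the origin → type 1 system. By superposition:
  • 6: tracked with zero error.
  • 3t: e_ss = 3/K_v with K_v=4/65 → 48.75.
Total e_ss = 48.75.

48.75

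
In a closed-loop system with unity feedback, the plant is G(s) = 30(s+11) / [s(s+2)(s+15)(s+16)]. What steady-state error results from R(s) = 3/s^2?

G(s) has one factor of s in the denominator, so the system is type 1.
K_v = lim_{s→0} s·G(s) = 30·11 / (2·15·16) = 0.6875.
e_ss = 3/K_v = 3/0.6875 = 48/11.

48/11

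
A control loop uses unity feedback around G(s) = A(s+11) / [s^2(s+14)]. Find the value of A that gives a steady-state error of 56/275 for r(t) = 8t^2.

G(s) has two factors of s in the denominator, so the system is type 2.
K_a = lim_{s→0} s^2·G(s) = A·11 / (14) = (11/14)·A.
e_ss = 16/K_a = 56/275 ⇒ K_a = 550/7 ⇒ A = (550/7)/(11/14) = 100.

100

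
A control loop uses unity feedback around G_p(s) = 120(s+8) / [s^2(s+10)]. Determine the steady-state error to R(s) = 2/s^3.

1/48

System type = 2 (two poles at s=0).
K_a = lim_{s→0} s^2·G_p(s) = 120·8 / (10) = 96.
r(t) = t^2 gives R(s) = 2/s^3.
e_ss = 2/K_a = 2/96 = 1/48.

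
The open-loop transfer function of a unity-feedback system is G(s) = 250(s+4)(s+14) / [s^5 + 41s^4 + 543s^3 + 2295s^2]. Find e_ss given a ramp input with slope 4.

Factoring s^2 from the denominator leaves a polynomial with constant term 2295, so the system is type 2.
A type-2 system has K_v = ∞, so it tracks a ramp input with zero steady-state error.

0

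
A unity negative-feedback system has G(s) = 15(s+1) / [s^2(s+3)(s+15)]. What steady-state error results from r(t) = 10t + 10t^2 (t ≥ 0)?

G(s) has two factors of s in the denominator, so the system is type 2. By superposition:
  • 10t: tracked with zero error.
  • 10t^2: e_ss = 20/K_a with K_a=1/3 → 60.
Total e_ss = 60.

60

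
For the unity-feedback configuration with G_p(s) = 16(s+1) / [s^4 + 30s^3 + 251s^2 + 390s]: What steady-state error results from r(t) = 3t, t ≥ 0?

73.125

The denominator has no term below 390s — 1 pole at s=0, type 1.
K_v = lim_{s→0} s·G_p(s) = 16·1 / 390 = 8/195.
e_ss = 3/K_v = 3/(8/195) = 73.125.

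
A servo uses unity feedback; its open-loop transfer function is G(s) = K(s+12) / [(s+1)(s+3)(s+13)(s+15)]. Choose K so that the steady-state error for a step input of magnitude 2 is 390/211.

System type = 0 (no poles at s=0).
K_p = lim_{s→0} G(s) = K·12 / (1·3·13·15) = (4/195)·K.
e_ss = 2/(1 + K_p) = 390/211 ⇒ 1 + (4/195)·K = 211/195 ⇒ K = 4.

4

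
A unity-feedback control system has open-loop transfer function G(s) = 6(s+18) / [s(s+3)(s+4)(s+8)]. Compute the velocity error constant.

1.125

System type = 1 (one pole at s=0).
K_v = lim_{s→0} s·G(s) = 6·18 / (3·4·8) = 1.125.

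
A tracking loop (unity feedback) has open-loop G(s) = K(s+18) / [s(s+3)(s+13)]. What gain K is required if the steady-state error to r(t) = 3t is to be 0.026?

The open loop has one pole at the origin → type 1 system.
K_v = lim_{s→0} s·G(s) = K·18 / (3·13) = (6/13)·K.
e_ss = 3/K_v = 0.026 ⇒ K_v = 1500/13 ⇒ K = (1500/13)/(6/13) = 250.

250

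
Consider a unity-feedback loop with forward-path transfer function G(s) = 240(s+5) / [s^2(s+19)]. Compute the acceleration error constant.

G(s) has two factors of s in the denominator, so the system is type 2.
K_a = lim_{s→0} s^2·G(s) = 240·5 / (19) = 1200/19.

1200/19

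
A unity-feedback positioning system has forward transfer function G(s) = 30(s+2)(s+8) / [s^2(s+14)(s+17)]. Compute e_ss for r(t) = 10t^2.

119/12

G(s) has two factors of s in the denominator, so the system is type 2.
K_a = lim_{s→0} s^2·G(s) = 30·2·8 / (14·17) = 240/119.
r(t) = 10t^2 gives R(s) = 20/s^3.
e_ss = 20/K_a = 20/(240/119) = 119/12.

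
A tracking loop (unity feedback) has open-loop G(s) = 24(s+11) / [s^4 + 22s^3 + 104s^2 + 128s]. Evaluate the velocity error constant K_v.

The denominator has no term below 128s — 1 pole at s=0, type 1.
K_v = lim_{s→0} s·G(s) = 24·11 / 128 = 2.0625.

2.0625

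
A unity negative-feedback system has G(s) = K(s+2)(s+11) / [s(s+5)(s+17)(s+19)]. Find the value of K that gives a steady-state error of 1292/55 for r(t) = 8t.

25

G(s) has one factor of s in the denominator, so the system is type 1.
K_v = lim_{s→0} s·G(s) = K·2·11 / (5·17·19) = (22/1615)·K.
e_ss = 8/K_v = 1292/55 ⇒ K_v = 110/323 ⇒ K = (110/323)/(22/1615) = 25.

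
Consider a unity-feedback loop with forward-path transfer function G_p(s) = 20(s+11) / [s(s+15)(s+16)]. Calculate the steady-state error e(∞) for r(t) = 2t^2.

infinity

System type = 1 (one pole at s=0).
K_a = lim_{s→0} s^2·G_p(s) = 0; the steady-state error to this parabolic input grows without bound.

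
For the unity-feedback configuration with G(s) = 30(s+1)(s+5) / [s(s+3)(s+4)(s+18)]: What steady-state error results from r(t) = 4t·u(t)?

5.76

System type = 1 (one pole at s=0).
K_v = lim_{s→0} s·G(s) = 30·1·5 / (3·4·18) = 25/36.
e_ss = 4/K_v = 4/(25/36) = 5.76.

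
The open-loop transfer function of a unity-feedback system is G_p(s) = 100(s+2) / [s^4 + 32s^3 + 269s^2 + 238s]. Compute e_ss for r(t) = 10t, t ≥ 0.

11.9

Factoring s from the denominator leaves a polynomial with constant term 238, so the system is type 1.
K_v = lim_{s→0} s·G_p(s) = 100·2 / 238 = 100/119.
e_ss = 10/K_v = 10/(100/119) = 11.9.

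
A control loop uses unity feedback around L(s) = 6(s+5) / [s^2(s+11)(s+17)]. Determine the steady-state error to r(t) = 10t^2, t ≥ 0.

374/3

L(s) has two factors of s in the denominator, so the system is type 2.
K_a = lim_{s→0} s^2·L(s) = 6·5 / (11·17) = 30/187.
r(t) = 10t^2 gives R(s) = 20/s^3.
e_ss = 20/K_a = 20/(30/187) = 374/3.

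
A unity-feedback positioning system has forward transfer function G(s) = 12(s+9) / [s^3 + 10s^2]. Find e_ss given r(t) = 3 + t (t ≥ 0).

Lowest-order denominator term is 10s^2, so the open loop has 2 poles at the origin → type 2 system. Taking each input component in turn:
  • 3: tracked with zero error.
  • t: tracked with zero error.
Total e_ss = 0.

0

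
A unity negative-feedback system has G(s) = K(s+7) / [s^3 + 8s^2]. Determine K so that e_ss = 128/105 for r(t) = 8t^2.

15

Factoring s^2 from the denominator leaves a polynomial with constant term 8, so the system is type 2.
K_a = lim_{s→0} s^2·G(s) = K·7 / 8 = 0.875·K.
e_ss = 16/K_a = 128/105 ⇒ K_a = 13.125 ⇒ K = 13.125/0.875 = 15.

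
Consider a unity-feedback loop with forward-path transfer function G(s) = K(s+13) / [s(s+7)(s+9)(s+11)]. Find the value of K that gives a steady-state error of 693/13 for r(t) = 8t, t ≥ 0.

System type = 1 (one pole at s=0).
K_v = lim_{s→0} s·G(s) = K·13 / (7·9·11) = (13/693)·K.
e_ss = 8/K_v = 693/13 ⇒ K_v = 104/693 ⇒ K = (104/693)/(13/693) = 8.

8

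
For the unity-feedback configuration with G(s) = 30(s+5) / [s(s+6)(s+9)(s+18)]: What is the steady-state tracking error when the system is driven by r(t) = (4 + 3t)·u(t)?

G(s) has one factor of s in the denominator, so the system is type 1. By superposition:
  • 4: tracked with zero error.
  • 3t: e_ss = 3/K_v with K_v=25/162 → 19.44.
Total e_ss = 19.44.

19.44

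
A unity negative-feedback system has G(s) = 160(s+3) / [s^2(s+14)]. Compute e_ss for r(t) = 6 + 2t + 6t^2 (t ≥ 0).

0.35

System type = 2 (two poles at s=0). Treating each term separately:
  • 6: tracked with zero error.
  • 2t: tracked with zero error.
  • 6t^2: e_ss = 12/K_a with K_a=240/7 → 0.35.
Total e_ss = 0.35.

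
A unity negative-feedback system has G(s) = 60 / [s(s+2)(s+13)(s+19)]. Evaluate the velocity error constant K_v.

The open loop has one pole at the origin → type 1 system.
K_v = lim_{s→0} s·G(s) = 60 / (2·13·19) = 30/247.

30/247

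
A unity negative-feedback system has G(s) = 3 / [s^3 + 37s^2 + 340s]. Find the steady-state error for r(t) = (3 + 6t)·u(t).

680

Factoring s from the denominator leaves a polynomial with constant term 340, so the system is type 1. Treating each term separately:
  • 3: tracked with zero error.
  • 6t: e_ss = 6/K_v with K_v=3/340 → 680.
Total e_ss = 680.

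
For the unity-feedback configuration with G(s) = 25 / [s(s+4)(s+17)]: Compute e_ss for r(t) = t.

G(s) has one factor of s in the denominator, so the system is type 1.
K_v = lim_{s→0} s·G(s) = 25 / (4·17) = 25/68.
e_ss = 1/K_v = 1/(25/68) = 2.72.

2.72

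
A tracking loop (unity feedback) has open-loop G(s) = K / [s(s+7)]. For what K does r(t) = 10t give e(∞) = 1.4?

50

The open loop has one pole at the origin → type 1 system.
K_v = lim_{s→0} s·G(s) = K / (7) = (1/7)·K.
e_ss = 10/K_v = 1.4 ⇒ K_v = 50/7 ⇒ K = (50/7)/(1/7) = 50.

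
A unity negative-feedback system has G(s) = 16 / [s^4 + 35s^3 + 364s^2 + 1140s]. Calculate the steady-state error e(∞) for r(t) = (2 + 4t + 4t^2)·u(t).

The denominator has no term below 1140s — 1 pole at s=0, type 1. Treating each term separately:
  • 2: tracked with zero error.
  • 4t: e_ss = 4/K_v with K_v=4/285 → 285.
  • 4t^2: a type-1 system cannot track it, e_ss → ∞.
The unbounded component dominates.

infinity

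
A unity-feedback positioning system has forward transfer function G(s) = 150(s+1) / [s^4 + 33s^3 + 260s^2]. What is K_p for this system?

K_p = lim_{s→0} G(s); with 2 poles at the origin the limit diverges, so K_p = ∞.

infinity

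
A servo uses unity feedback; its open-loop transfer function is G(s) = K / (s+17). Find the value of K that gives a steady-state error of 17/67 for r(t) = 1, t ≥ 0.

G(s) has no factors of s in the denominator, so the system is type 0.
K_p = lim_{s→0} G(s) = K / (17) = (1/17)·K.
e_ss = 1/(1 + K_p) = 17/67 ⇒ 1 + (1/17)·K = 67/17 ⇒ K = 50.

50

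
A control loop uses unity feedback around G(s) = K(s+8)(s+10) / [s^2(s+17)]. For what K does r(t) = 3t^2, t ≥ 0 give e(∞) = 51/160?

System type = 2 (two poles at s=0).
K_a = lim_{s→0} s^2·G(s) = K·8·10 / (17) = (80/17)·K.
e_ss = 6/K_a = 51/160 ⇒ K_a = 320/17 ⇒ K = (320/17)/(80/17) = 4.

4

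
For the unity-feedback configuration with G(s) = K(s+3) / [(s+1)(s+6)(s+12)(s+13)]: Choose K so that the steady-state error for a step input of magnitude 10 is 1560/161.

10

No free integrators in G(s): this is a type 0 system.
K_p = lim_{s→0} G(s) = K·3 / (1·6·12·13) = (1/312)·K.
e_ss = 10/(1 + K_p) = 1560/161 ⇒ 1 + (1/312)·K = 161/156 ⇒ K = 10.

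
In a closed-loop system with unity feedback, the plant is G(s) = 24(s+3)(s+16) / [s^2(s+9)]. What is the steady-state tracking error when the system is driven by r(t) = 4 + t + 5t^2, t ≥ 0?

5/64

Two free integrators in G(s): this is a type 2 system. Treating each term separately:
  • 4: tracked with zero error.
  • t: tracked with zero error.
  • 5t^2: e_ss = 10/K_a with K_a=128 → 5/64.
Total e_ss = 5/64.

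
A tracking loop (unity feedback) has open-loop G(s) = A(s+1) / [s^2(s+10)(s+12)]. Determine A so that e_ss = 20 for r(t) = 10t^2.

120

System type = 2 (two poles at s=0).
K_a = lim_{s→0} s^2·G(s) = A·1 / (10·12) = (1/120)·A.
e_ss = 20/K_a = 20 ⇒ K_a = 1 ⇒ A = 1/(1/120) = 120.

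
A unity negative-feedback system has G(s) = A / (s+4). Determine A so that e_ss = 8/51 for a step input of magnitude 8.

The open loop has no poles at the origin → type 0 system.
K_p = lim_{s→0} G(s) = A / (4) = 0.25·A.
e_ss = 8/(1 + K_p) = 8/51 ⇒ 1 + 0.25·A = 51 ⇒ A = 200.

200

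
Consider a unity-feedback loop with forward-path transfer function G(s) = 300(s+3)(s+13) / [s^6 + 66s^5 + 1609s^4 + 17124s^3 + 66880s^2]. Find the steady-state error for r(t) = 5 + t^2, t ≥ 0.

The denominator has no term below 66880s^2 — 2 poles at s=0, type 2. Taking each input component in turn:
  • 5: tracked with zero error.
  • t^2: e_ss = 2/K_a with K_a=585/3344 → 6688/585.
Total e_ss = 6688/585.

6688/585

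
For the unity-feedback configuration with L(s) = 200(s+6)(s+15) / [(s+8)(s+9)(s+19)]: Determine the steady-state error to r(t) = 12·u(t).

228/269

The open loop has no poles at the origin → type 0 system.
K_p = lim_{s→0} L(s) = 200·6·15 / (8·9·19) = 250/19.
e_ss = 12/(1 + K_p) = 12/(269/19) = 228/269.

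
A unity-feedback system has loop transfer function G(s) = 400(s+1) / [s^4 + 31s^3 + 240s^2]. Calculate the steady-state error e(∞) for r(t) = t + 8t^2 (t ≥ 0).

9.6

The denominator has no term below 240s^2 — 2 poles at s=0, type 2. Taking each input component in turn:
  • t: tracked with zero error.
  • 8t^2: e_ss = 16/K_a with K_a=5/3 → 9.6.
Total e_ss = 9.6.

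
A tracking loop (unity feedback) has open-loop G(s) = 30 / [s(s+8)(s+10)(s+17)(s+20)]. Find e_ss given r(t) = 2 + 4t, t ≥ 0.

One free integrator in G(s): this is a type 1 system. Taking each input component in turn:
  • 2: tracked with zero error.
  • 4t: e_ss = 4/K_v with K_v=3/2720 → 10880/3.
Total e_ss = 10880/3.

10880/3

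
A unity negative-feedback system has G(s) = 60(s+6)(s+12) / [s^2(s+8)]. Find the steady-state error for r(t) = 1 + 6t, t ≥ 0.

0

Two free integrators in G(s): this is a type 2 system. By superposition:
  • 1: tracked with zero error.
  • 6t: tracked with zero error.
Total e_ss = 0.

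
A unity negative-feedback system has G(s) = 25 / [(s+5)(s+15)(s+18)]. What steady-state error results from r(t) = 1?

54/55

No free integrators in G(s): this is a type 0 system.
K_p = lim_{s→0} G(s) = 25 / (5·15·18) = 1/54.
e_ss = 1/(1 + K_p) = 1/(55/54) = 54/55.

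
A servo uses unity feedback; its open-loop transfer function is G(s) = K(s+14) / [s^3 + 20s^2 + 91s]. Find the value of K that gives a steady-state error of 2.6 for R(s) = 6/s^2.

Lowest-order denominator term is 91s, so the open loop has 1 pole at the origin → type 1 system.
K_v = lim_{s→0} s·G(s) = K·14 / 91 = (2/13)·K.
e_ss = 6/K_v = 2.6 ⇒ K_v = 30/13 ⇒ K = (30/13)/(2/13) = 15.

15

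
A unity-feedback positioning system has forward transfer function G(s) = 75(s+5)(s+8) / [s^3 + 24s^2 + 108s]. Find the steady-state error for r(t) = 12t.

0.432

Factoring s from the denominator leaves a polynomial with constant term 108, so the system is type 1.
K_v = lim_{s→0} s·G(s) = 75·5·8 / 108 = 250/9.
e_ss = 12/K_v = 12/(250/9) = 0.432.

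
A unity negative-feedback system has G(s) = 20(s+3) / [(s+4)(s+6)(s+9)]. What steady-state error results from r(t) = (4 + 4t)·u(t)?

infinity

No free integrators in G(s): this is a type 0 system. Treating each term separately:
  • 4: e_ss = 4/(1+K_p) with K_p=5/18 → 72/23.
  • 4t: a type-0 system cannot track it, e_ss → ∞.
The unbounded component dominates.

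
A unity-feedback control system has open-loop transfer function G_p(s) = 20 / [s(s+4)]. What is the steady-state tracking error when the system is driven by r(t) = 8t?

One free integrator in G_p(s): this is a type 1 system.
K_v = lim_{s→0} s·G_p(s) = 20 / (4) = 5.
e_ss = 8/K_v = 8/5 = 1.6.

1.6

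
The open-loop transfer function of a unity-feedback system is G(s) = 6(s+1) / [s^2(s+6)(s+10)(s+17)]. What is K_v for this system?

K_v = lim_{s→0} s·G(s); with 2 poles at the origin the limit diverges, so K_v = ∞.

infinity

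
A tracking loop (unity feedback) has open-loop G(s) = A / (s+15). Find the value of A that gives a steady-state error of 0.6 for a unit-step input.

System type = 0 (no poles at s=0).
K_p = lim_{s→0} G(s) = A / (15) = (1/15)·A.
e_ss = 1/(1 + K_p) = 0.6 ⇒ 1 + (1/15)·A = 5/3 ⇒ A = 10.

10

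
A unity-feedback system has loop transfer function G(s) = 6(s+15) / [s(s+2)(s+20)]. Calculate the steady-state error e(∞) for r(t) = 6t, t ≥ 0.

G(s) has one factor of s in the denominator, so the system is type 1.
K_v = lim_{s→0} s·G(s) = 6·15 / (2·20) = 2.25.
e_ss = 6/K_v = 6/2.25 = 8/3.

8/3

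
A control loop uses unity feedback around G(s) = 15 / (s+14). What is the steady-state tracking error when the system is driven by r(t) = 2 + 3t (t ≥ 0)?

infinity

System type = 0 (no poles at s=0). Treating each term separately:
  • 2: e_ss = 2/(1+K_p) with K_p=15/14 → 28/29.
  • 3t: a type-0 system cannot track it, e_ss → ∞.
The unbounded component dominates.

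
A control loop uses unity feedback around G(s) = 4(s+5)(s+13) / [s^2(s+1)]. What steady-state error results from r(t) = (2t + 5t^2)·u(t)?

1/26

G(s) has two factors of s in the denominator, so the system is type 2. Taking each input component in turn:
  • 2t: tracked with zero error.
  • 5t^2: e_ss = 10/K_a with K_a=260 → 1/26.
Total e_ss = 1/26.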